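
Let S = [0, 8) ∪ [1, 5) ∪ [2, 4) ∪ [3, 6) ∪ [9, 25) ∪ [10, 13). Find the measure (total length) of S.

Merged: [0, 8), [9, 25).
Lengths: 8 + 16 = 24.

24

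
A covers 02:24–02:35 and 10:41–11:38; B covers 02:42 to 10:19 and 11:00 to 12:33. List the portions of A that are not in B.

02:24–02:35, 10:41–11:00

02:24–02:35 is untouched.
10:41–11:38 with B removed leaves 10:41–11:00.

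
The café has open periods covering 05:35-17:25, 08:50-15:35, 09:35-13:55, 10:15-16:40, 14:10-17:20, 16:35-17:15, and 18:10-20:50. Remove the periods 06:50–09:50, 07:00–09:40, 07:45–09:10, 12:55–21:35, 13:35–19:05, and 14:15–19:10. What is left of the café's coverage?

05:35-06:50, 09:50-12:55

First set merges to 05:35-17:25, 18:10-20:50.
Second set merges to 06:50-09:50, 12:55-21:35.
05:35-17:25 \ B = 05:35-06:50, 09:50-12:55.
18:10-20:50: entirely removed.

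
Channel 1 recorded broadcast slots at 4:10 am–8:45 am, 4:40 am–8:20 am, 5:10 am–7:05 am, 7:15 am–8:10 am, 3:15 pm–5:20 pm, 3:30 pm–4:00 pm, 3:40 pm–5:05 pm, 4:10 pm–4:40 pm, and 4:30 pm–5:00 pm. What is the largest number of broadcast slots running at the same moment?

4

At 4:30 pm, 4 of the intervals are simultaneously active.
No point has more.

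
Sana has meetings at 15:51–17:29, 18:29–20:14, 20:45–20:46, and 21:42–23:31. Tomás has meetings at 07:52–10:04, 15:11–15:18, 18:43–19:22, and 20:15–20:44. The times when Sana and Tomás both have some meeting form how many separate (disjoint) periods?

1

A ∩ B = 18:43–19:22.
That is 1 disjoint piece.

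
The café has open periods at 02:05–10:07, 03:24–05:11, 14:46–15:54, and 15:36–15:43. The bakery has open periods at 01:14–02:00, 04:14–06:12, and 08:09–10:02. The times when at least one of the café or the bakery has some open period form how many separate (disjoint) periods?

A, merged: 02:05–10:07, 14:46–15:54.
A ∪ B = 01:14–02:00, 02:05–10:07, 14:46–15:54.
That is 3 disjoint pieces.

3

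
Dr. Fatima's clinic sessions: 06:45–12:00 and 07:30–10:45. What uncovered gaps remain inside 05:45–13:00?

05:45–06:45, 12:00–13:00

Covered (merged): 06:45–12:00.
Gaps within 05:45–13:00: 05:45–06:45, 12:00–13:00.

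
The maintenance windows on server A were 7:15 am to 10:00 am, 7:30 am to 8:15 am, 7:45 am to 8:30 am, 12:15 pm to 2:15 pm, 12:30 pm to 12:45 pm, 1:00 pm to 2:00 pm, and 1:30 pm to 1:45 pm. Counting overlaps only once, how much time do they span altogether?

4 h 45 min

Merged: 7:15 am–10:00 am, 12:15 pm–2:15 pm.
Lengths: 2 h 45 min + 2 h = 4 h 45 min.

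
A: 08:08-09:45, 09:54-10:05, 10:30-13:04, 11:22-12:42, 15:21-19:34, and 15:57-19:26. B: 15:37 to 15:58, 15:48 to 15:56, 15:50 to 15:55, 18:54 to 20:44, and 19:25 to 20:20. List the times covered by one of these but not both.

08:08–09:45, 09:54–10:05, 10:30–13:04, 15:21–15:37, 15:58–18:54, 19:34–20:44

Merge the first list: 08:08–09:45, 09:54–10:05, 10:30–13:04, 15:21–19:34.
Merge the second list: 15:37–15:58, 18:54–20:44.
Only in the first: 08:08–09:45, 09:54–10:05, 10:30–13:04, 15:21–15:37, 15:58–18:54.
Only in the second: 19:34–20:44.
Together these are the periods covered by exactly one.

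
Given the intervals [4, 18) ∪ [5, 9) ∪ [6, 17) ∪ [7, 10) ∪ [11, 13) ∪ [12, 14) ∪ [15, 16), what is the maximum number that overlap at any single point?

4

Sweep endpoints in order; track running count of active intervals.
Peak of 4 reached at 7.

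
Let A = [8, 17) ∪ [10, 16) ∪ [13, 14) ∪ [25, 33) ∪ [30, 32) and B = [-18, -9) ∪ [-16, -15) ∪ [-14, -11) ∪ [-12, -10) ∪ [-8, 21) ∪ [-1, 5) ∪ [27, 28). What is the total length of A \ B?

Merge the first list: [8, 17), [25, 33).
Merge the second list: [-18, -9), [-8, 21), [27, 28).
A \ B = [25, 27), [28, 33).
Total: 2 + 5 = 7.

7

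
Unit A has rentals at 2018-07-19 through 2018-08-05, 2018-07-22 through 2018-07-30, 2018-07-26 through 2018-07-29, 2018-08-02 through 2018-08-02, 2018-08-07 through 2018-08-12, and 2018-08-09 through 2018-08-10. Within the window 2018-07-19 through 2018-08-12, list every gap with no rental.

2018-08-06 through 2018-08-06

After merging, the occupied span is 2018-07-19 through 2018-08-05, 2018-08-07 through 2018-08-12.
Uncovered inside 2018-07-19 through 2018-08-12: 2018-08-06 through 2018-08-06.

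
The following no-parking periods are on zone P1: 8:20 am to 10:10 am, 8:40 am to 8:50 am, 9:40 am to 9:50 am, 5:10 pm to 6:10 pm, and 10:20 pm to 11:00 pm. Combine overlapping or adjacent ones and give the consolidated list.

8:20 am–10:10 am, 5:10 pm–6:10 pm, 10:20 pm–11:00 pm

8:40 am–8:50 am overlaps/touches 8:20 am–10:10 am → extend to 8:20 am–10:10 am.
9:40 am–9:50 am overlaps/touches 8:20 am–10:10 am → extend to 8:20 am–10:10 am.
5:10 pm–6:10 pm is disjoint → start new block.
10:20 pm–11:00 pm is disjoint → start new block.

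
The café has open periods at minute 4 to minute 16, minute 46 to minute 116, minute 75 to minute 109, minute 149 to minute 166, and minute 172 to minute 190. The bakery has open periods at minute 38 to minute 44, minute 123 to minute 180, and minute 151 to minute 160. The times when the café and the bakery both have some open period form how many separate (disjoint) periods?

2

A, merged: minute 4 to minute 16, minute 46 to minute 116, minute 149 to minute 166, minute 172 to minute 190.
B, merged: minute 38 to minute 44, minute 123 to minute 180.
A ∩ B = minute 149 to minute 166, minute 172 to minute 180.
That is 2 disjoint pieces.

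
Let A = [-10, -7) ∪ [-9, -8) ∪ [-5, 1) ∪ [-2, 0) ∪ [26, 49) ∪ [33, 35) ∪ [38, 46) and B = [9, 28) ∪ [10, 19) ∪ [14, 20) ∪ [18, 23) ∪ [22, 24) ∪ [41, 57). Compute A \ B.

[-10, -7) ∪ [-5, 1) ∪ [28, 41)

First set merges to [-10, -7), [-5, 1), [26, 49).
Second set merges to [9, 28), [41, 57).
[-10, -7) is untouched.
[-5, 1) is untouched.
[26, 49) with B removed leaves [28, 41).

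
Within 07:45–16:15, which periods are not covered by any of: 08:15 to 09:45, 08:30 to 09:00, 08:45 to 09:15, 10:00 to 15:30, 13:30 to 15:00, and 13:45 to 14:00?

07:45-08:15, 09:45-10:00, 15:30-16:15

The merged coverage is 08:15-09:45, 10:00-15:30.
Complement within 07:45-16:15: 07:45-08:15, 09:45-10:00, 15:30-16:15.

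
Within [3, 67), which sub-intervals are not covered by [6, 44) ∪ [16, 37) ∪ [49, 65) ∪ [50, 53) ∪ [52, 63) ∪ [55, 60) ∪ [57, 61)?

The merged coverage is [6, 44), [49, 65).
Uncovered inside [3, 67): [3, 6), [44, 49), [65, 67).

[3, 6) ∪ [44, 49) ∪ [65, 67)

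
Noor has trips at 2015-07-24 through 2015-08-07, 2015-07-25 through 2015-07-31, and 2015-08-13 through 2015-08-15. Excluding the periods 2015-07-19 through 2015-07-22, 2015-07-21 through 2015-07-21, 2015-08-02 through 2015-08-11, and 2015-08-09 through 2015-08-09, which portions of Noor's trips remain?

2015-07-24 through 2015-08-01, 2015-08-13 through 2015-08-15

A, merged: 2015-07-24 through 2015-08-07, 2015-08-13 through 2015-08-15.
B, merged: 2015-07-19 through 2015-07-22, 2015-08-02 through 2015-08-11.
2015-07-24 through 2015-08-07 minus B → 2015-07-24 through 2015-08-01.
2015-08-13 through 2015-08-15: no B overlap → unchanged.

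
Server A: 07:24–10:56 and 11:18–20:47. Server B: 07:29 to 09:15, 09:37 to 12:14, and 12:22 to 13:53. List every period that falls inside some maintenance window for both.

07:29–09:15, 09:37–10:56, 11:18–12:14, 12:22–13:53

07:24–10:56 ∩ B → 07:29–09:15, 09:37–10:56.
11:18–20:47 ∩ B → 11:18–12:14, 12:22–13:53.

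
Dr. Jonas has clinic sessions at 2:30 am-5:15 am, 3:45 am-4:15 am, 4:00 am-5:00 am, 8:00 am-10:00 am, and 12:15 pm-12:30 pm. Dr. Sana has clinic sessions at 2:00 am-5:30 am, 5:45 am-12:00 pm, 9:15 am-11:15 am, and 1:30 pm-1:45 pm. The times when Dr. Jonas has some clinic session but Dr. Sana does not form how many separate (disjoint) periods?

1

A, merged: 2:30 am-5:15 am, 8:00 am-10:00 am, 12:15 pm-12:30 pm.
B, merged: 2:00 am-5:30 am, 5:45 am-12:00 pm, 1:30 pm-1:45 pm.
A \ B = 12:15 pm-12:30 pm.
That is 1 disjoint piece.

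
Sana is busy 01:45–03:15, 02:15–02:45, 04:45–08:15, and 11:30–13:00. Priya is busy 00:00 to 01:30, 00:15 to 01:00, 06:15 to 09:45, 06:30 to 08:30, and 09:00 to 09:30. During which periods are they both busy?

First set merges to 01:45–03:15, 04:45–08:15, 11:30–13:00.
Second set merges to 00:00–01:30, 06:15–09:45.
01:45–03:15 meets no B interval.
04:45–08:15 ∩ B → 06:15–08:15.
11:30–13:00 meets no B interval.

06:15–08:15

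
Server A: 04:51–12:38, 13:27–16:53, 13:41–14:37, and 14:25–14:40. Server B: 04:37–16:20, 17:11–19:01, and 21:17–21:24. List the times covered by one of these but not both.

04:37–04:51, 12:38–13:27, 16:20–16:53, 17:11–19:01, 21:17–21:24

A, merged: 04:51–12:38, 13:27–16:53.
Only in the first: 16:20–16:53.
Only in the second: 04:37–04:51, 12:38–13:27, 17:11–19:01, 21:17–21:24.
Together these are the periods covered by exactly one.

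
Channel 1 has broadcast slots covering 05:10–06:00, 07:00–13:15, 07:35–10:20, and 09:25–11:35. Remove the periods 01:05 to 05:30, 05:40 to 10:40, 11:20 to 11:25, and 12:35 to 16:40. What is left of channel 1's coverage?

Merge the first list: 05:10-06:00, 07:00-13:15.
05:10-06:00 minus B → 05:30-05:40.
07:00-13:15 minus B → 10:40-11:20, 11:25-12:35.

05:30-05:40, 10:40-11:20, 11:25-12:35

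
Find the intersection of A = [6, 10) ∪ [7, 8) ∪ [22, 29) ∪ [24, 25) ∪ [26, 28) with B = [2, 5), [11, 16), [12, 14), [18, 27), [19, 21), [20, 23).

[22, 27)

Merge the first list: [6, 10), [22, 29).
Merge the second list: [2, 5), [11, 16), [18, 27).
[6, 10) meets no B interval.
[22, 29) ∩ B → [22, 27).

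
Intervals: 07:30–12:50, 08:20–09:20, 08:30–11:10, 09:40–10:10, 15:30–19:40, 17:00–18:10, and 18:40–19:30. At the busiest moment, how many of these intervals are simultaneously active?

At 08:30, 3 of the intervals are simultaneously active.
No point has more.

3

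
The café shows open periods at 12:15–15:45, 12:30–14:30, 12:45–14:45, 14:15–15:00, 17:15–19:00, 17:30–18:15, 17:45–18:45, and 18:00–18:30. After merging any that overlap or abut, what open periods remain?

12:15-15:45, 17:15-19:00

12:30-14:30 overlaps/touches 12:15-15:45 → extend to 12:15-15:45.
12:45-14:45 overlaps/touches 12:15-15:45 → extend to 12:15-15:45.
14:15-15:00 overlaps/touches 12:15-15:45 → extend to 12:15-15:45.
17:15-19:00 is disjoint → start new block.
17:30-18:15 overlaps/touches 17:15-19:00 → extend to 17:15-19:00.
17:45-18:45 overlaps/touches 17:15-19:00 → extend to 17:15-19:00.
18:00-18:30 overlaps/touches 17:15-19:00 → extend to 17:15-19:00.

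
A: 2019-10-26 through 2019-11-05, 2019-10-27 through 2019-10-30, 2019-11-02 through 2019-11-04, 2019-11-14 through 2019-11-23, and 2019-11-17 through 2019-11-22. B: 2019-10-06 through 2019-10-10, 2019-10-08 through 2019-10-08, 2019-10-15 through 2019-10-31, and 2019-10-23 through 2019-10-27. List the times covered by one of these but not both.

2019-10-06 through 2019-10-10, 2019-10-15 through 2019-10-25, 2019-11-01 through 2019-11-05, 2019-11-14 through 2019-11-23

Merge the first list: 2019-10-26 through 2019-11-05, 2019-11-14 through 2019-11-23.
Merge the second list: 2019-10-06 through 2019-10-10, 2019-10-15 through 2019-10-31.
Only in the first: 2019-11-01 through 2019-11-05, 2019-11-14 through 2019-11-23.
Only in the second: 2019-10-06 through 2019-10-10, 2019-10-15 through 2019-10-25.
Together these are the periods covered by exactly one.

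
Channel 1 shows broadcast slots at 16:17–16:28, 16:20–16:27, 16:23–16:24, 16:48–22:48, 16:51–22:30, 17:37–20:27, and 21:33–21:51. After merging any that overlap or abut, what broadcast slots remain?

16:17–16:28, 16:48–22:48

16:20–16:27 overlaps/touches 16:17–16:28 → extend to 16:17–16:28.
16:23–16:24 overlaps/touches 16:17–16:28 → extend to 16:17–16:28.
16:48–22:48 is disjoint → start new block.
16:51–22:30 overlaps/touches 16:48–22:48 → extend to 16:48–22:48.
17:37–20:27 overlaps/touches 16:48–22:48 → extend to 16:48–22:48.
21:33–21:51 overlaps/touches 16:48–22:48 → extend to 16:48–22:48.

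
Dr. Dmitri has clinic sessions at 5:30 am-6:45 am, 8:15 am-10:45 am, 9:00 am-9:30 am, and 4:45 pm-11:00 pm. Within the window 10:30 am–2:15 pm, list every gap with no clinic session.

10:45 am–2:15 pm

After merging, the occupied span is 5:30 am–6:45 am, 8:15 am–10:45 am, 4:45 pm–11:00 pm.
Uncovered inside 10:30 am–2:15 pm: 10:45 am–2:15 pm.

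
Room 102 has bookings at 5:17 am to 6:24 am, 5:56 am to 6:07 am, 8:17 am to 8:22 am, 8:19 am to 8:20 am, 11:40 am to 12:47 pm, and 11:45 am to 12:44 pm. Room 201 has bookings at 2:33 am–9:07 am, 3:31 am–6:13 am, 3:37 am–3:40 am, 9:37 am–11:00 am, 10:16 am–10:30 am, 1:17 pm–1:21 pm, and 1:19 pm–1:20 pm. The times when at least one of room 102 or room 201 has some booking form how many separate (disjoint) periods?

First set merges to 5:17 am–6:24 am, 8:17 am–8:22 am, 11:40 am–12:47 pm.
Second set merges to 2:33 am–9:07 am, 9:37 am–11:00 am, 1:17 pm–1:21 pm.
A ∪ B = 2:33 am–9:07 am, 9:37 am–11:00 am, 11:40 am–12:47 pm, 1:17 pm–1:21 pm.
That is 4 disjoint pieces.

4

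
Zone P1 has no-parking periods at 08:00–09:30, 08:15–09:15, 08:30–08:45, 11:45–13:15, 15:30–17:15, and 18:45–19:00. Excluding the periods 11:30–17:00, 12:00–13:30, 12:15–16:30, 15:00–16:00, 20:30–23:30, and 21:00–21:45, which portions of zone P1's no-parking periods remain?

08:00–09:30, 17:00–17:15, 18:45–19:00

A, merged: 08:00–09:30, 11:45–13:15, 15:30–17:15, 18:45–19:00.
B, merged: 11:30–17:00, 20:30–23:30.
08:00–09:30: no B overlap → unchanged.
11:45–13:15: fully covered by B → removed.
15:30–17:15 minus B → 17:00–17:15.
18:45–19:00: no B overlap → unchanged.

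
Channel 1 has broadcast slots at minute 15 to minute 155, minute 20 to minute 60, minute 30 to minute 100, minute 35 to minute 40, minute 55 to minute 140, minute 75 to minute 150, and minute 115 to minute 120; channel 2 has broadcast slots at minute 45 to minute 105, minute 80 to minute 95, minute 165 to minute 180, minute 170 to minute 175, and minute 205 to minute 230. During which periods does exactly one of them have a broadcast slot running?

minute 15 to minute 45, minute 105 to minute 155, minute 165 to minute 180, minute 205 to minute 230

First set merges to minute 15 to minute 155.
Second set merges to minute 45 to minute 105, minute 165 to minute 180, minute 205 to minute 230.
Only in the first: minute 15 to minute 45, minute 105 to minute 155.
Only in the second: minute 165 to minute 180, minute 205 to minute 230.
Together these are the periods covered by exactly one.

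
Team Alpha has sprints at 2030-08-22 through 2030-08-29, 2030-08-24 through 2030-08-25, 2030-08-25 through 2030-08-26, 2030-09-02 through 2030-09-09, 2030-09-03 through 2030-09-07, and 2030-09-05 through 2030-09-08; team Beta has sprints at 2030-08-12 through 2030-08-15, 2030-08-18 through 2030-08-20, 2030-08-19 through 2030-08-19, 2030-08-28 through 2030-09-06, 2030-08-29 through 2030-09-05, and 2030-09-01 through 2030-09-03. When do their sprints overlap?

First set merges to 2030-08-22 through 2030-08-29, 2030-09-02 through 2030-09-09.
Second set merges to 2030-08-12 through 2030-08-15, 2030-08-18 through 2030-08-20, 2030-08-28 through 2030-09-06.
2030-08-22 through 2030-08-29 meets the second set on 2030-08-28 through 2030-08-29.
2030-09-02 through 2030-09-09 meets the second set on 2030-09-02 through 2030-09-06.

2030-08-28 through 2030-08-29, 2030-09-02 through 2030-09-06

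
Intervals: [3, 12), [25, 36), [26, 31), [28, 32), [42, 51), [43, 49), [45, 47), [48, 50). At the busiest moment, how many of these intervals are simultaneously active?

Sweep endpoints in order; track running count of active intervals.
Peak of 3 reached at 28.

3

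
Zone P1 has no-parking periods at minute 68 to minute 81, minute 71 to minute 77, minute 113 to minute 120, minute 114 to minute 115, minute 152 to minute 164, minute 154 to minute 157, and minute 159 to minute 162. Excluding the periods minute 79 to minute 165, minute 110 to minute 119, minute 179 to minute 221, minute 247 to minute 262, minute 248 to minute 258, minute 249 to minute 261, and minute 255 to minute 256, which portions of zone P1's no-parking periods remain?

A, merged: minute 68 to minute 81, minute 113 to minute 120, minute 152 to minute 164.
B, merged: minute 79 to minute 165, minute 179 to minute 221, minute 247 to minute 262.
minute 68 to minute 81 minus B → minute 68 to minute 79.
minute 113 to minute 120: fully covered by B → removed.
minute 152 to minute 164: fully covered by B → removed.

minute 68 to minute 79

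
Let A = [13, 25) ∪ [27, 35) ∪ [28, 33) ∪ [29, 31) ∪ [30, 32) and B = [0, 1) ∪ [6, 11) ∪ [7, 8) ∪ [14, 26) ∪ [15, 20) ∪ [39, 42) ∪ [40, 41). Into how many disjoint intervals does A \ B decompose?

A, merged: [13, 25), [27, 35).
B, merged: [0, 1), [6, 11), [14, 26), [39, 42).
A \ B = [13, 14), [27, 35).
That is 2 disjoint pieces.

2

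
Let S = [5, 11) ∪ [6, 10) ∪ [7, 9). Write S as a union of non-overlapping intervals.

[6, 10) overlaps/touches [5, 11) → extend to [5, 11).
[7, 9) overlaps/touches [5, 11) → extend to [5, 11).

[5, 11)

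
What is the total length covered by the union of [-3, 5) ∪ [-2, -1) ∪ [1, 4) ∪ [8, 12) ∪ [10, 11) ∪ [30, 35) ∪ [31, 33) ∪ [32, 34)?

Merged: [-3, 5), [8, 12), [30, 35).
Lengths: 8 + 4 + 5 = 17.

17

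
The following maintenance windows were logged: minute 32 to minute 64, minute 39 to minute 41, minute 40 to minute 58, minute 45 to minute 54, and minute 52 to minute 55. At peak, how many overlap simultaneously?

Sweep endpoints in order; track running count of active intervals.
Peak of 4 reached at minute 52.

4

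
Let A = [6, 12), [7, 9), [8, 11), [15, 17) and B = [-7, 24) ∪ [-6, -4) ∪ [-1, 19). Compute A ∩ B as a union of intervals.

[6, 12) ∪ [15, 17)

First set merges to [6, 12), [15, 17).
Second set merges to [-7, 24).
[6, 12) meets the second set on [6, 12).
[15, 17) meets the second set on [15, 17).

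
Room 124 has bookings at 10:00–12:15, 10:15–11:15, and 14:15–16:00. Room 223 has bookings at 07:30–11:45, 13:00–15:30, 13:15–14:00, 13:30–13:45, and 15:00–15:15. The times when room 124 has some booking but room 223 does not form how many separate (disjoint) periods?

2

A, merged: 10:00-12:15, 14:15-16:00.
B, merged: 07:30-11:45, 13:00-15:30.
A \ B = 11:45-12:15, 15:30-16:00.
That is 2 disjoint pieces.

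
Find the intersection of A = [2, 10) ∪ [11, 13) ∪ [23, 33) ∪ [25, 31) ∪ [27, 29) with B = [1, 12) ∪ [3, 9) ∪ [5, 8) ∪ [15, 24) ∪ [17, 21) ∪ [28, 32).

[2, 10) ∪ [11, 12) ∪ [23, 24) ∪ [28, 32)

Merge the first list: [2, 10), [11, 13), [23, 33).
Merge the second list: [1, 12), [15, 24), [28, 32).
[2, 10) overlaps B on [2, 10).
[11, 13) overlaps B on [11, 12).
[23, 33) overlaps B on [23, 24), [28, 32).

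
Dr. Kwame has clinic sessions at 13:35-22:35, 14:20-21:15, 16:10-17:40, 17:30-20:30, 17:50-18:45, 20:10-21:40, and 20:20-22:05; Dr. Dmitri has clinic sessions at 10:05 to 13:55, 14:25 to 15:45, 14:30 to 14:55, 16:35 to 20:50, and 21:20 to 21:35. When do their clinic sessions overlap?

13:35–13:55, 14:25–15:45, 16:35–20:50, 21:20–21:35

A, merged: 13:35–22:35.
B, merged: 10:05–13:55, 14:25–15:45, 16:35–20:50, 21:20–21:35.
13:35–22:35 meets the second set on 13:35–13:55, 14:25–15:45, 16:35–20:50, 21:20–21:35.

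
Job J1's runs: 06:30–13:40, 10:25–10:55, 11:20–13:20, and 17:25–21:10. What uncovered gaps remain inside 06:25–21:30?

The merged coverage is 06:30-13:40, 17:25-21:10.
Gaps within 06:25-21:30: 06:25-06:30, 13:40-17:25, 21:10-21:30.

06:25-06:30, 13:40-17:25, 21:10-21:30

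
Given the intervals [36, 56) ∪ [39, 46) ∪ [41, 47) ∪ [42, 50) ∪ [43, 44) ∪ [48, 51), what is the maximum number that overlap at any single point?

5

At 43, 5 of the intervals are simultaneously active.
No point has more.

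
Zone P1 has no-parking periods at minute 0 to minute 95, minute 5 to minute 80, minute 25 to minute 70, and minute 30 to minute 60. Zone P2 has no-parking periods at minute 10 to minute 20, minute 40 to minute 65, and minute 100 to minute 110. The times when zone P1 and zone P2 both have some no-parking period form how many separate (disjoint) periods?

First set merges to minute 0 to minute 95.
A ∩ B = minute 10 to minute 20, minute 40 to minute 65.
That is 2 disjoint pieces.

2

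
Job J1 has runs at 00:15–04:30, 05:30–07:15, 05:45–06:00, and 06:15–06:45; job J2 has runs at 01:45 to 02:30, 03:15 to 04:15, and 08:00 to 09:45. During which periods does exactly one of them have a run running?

Merge the first list: 00:15-04:30, 05:30-07:15.
A but not B: 00:15-01:45, 02:30-03:15, 04:15-04:30, 05:30-07:15.
B but not A: 08:00-09:45.
Combining gives A △ B.

00:15-01:45, 02:30-03:15, 04:15-04:30, 05:30-07:15, 08:00-09:45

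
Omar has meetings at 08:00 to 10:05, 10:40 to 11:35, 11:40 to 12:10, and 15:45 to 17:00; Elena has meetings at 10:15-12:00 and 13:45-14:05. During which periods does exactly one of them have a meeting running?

A \ B = 08:00-10:05, 12:00-12:10, 15:45-17:00.
B \ A = 10:15-10:40, 11:35-11:40, 13:45-14:05.
Union of the two gives the symmetric difference.

08:00-10:05, 10:15-10:40, 11:35-11:40, 12:00-12:10, 13:45-14:05, 15:45-17:00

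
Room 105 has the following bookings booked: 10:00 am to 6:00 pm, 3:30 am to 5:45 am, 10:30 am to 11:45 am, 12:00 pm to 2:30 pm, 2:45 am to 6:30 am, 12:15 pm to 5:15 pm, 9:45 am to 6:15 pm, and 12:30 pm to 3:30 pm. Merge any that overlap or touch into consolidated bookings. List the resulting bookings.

Sort by start: 2:45 am–6:30 am, 3:30 am–5:45 am, 9:45 am–6:15 pm, 10:00 am–6:00 pm, 10:30 am–11:45 am, 12:00 pm–2:30 pm, 12:15 pm–5:15 pm, 12:30 pm–3:30 pm.
3:30 am–5:45 am overlaps/touches 2:45 am–6:30 am → extend to 2:45 am–6:30 am.
9:45 am–6:15 pm is disjoint → start new block.
10:00 am–6:00 pm overlaps/touches 9:45 am–6:15 pm → extend to 9:45 am–6:15 pm.
10:30 am–11:45 am overlaps/touches 9:45 am–6:15 pm → extend to 9:45 am–6:15 pm.
12:00 pm–2:30 pm overlaps/touches 9:45 am–6:15 pm → extend to 9:45 am–6:15 pm.
12:15 pm–5:15 pm overlaps/touches 9:45 am–6:15 pm → extend to 9:45 am–6:15 pm.
12:30 pm–3:30 pm overlaps/touches 9:45 am–6:15 pm → extend to 9:45 am–6:15 pm.

2:45 am–6:30 am, 9:45 am–6:15 pm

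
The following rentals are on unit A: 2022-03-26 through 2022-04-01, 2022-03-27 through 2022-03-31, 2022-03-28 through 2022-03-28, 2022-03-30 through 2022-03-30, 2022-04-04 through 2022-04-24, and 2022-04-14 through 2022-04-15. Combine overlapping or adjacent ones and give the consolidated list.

2022-03-26 through 2022-04-01, 2022-04-04 through 2022-04-24

2022-03-27 through 2022-03-31 overlaps/touches 2022-03-26 through 2022-04-01 → extend to 2022-03-26 through 2022-04-01.
2022-03-28 through 2022-03-28 overlaps/touches 2022-03-26 through 2022-04-01 → extend to 2022-03-26 through 2022-04-01.
2022-03-30 through 2022-03-30 overlaps/touches 2022-03-26 through 2022-04-01 → extend to 2022-03-26 through 2022-04-01.
2022-04-04 through 2022-04-24 is disjoint → start new block.
2022-04-14 through 2022-04-15 overlaps/touches 2022-04-04 through 2022-04-24 → extend to 2022-04-04 through 2022-04-24.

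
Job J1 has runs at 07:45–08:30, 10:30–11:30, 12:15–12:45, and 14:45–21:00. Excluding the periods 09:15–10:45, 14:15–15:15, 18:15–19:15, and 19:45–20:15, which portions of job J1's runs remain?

07:45-08:30: nothing removed.
10:30-11:30 \ B = 10:45-11:30.
12:15-12:45: nothing removed.
14:45-21:00 \ B = 15:15-18:15, 19:15-19:45, 20:15-21:00.

07:45-08:30, 10:45-11:30, 12:15-12:45, 15:15-18:15, 19:15-19:45, 20:15-21:00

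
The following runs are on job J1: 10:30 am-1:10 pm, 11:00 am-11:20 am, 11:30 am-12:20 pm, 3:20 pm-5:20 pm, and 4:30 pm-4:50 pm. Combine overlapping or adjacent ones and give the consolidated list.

11:00 am–11:20 am overlaps/touches 10:30 am–1:10 pm → extend to 10:30 am–1:10 pm.
11:30 am–12:20 pm overlaps/touches 10:30 am–1:10 pm → extend to 10:30 am–1:10 pm.
3:20 pm–5:20 pm is disjoint → start new block.
4:30 pm–4:50 pm overlaps/touches 3:20 pm–5:20 pm → extend to 3:20 pm–5:20 pm.

10:30 am–1:10 pm, 3:20 pm–5:20 pm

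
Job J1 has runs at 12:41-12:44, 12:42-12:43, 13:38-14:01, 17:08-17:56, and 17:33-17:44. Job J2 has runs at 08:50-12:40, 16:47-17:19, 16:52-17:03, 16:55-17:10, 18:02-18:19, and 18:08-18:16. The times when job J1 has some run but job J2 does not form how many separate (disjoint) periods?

3

First set merges to 12:41–12:44, 13:38–14:01, 17:08–17:56.
Second set merges to 08:50–12:40, 16:47–17:19, 18:02–18:19.
A \ B = 12:41–12:44, 13:38–14:01, 17:19–17:56.
That is 3 disjoint pieces.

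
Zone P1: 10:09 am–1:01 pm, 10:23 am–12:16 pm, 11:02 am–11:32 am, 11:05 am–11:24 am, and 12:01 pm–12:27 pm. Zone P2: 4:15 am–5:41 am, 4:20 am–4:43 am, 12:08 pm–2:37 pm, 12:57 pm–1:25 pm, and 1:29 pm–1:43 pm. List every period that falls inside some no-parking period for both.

12:08 pm–1:01 pm

Merge the first list: 10:09 am–1:01 pm.
Merge the second list: 4:15 am–5:41 am, 12:08 pm–2:37 pm.
10:09 am–1:01 pm ∩ B → 12:08 pm–1:01 pm.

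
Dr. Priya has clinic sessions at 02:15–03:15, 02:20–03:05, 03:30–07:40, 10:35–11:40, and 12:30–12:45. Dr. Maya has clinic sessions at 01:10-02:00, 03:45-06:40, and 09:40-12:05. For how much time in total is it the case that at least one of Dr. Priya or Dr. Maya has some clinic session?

8 h 40 min

First set merges to 02:15–03:15, 03:30–07:40, 10:35–11:40, 12:30–12:45.
A ∪ B = 01:10–02:00, 02:15–03:15, 03:30–07:40, 09:40–12:05, 12:30–12:45.
Total: 50 min + 1 h + 4 h 10 min + 2 h 25 min + 15 min = 8 h 40 min.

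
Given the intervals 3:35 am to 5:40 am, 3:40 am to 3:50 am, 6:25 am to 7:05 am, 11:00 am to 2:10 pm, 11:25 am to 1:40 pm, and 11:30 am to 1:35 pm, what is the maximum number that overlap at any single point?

3

Sweep endpoints in order; track running count of active intervals.
Peak of 3 reached at 11:30 am.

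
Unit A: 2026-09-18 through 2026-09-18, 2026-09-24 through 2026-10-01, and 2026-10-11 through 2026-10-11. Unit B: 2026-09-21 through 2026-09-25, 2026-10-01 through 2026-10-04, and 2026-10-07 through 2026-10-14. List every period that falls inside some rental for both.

2026-09-24 through 2026-09-25, 2026-10-01 through 2026-10-01, 2026-10-11 through 2026-10-11

2026-09-18 through 2026-09-18 falls entirely outside B.
2026-09-24 through 2026-10-01 overlaps B on 2026-09-24 through 2026-09-25, 2026-10-01 through 2026-10-01.
2026-10-11 through 2026-10-11 overlaps B on 2026-10-11 through 2026-10-11.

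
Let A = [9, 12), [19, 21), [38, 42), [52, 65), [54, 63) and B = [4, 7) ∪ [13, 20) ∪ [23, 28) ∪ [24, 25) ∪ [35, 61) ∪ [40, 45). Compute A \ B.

[9, 12) ∪ [20, 21) ∪ [61, 65)

Merge the first list: [9, 12), [19, 21), [38, 42), [52, 65).
Merge the second list: [4, 7), [13, 20), [23, 28), [35, 61).
[9, 12): nothing removed.
[19, 21) \ B = [20, 21).
[38, 42): entirely removed.
[52, 65) \ B = [61, 65).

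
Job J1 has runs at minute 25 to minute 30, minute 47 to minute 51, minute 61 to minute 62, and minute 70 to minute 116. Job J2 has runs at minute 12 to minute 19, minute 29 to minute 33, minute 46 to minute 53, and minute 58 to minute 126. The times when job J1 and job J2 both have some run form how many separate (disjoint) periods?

4

A ∩ B = minute 29 to minute 30, minute 47 to minute 51, minute 61 to minute 62, minute 70 to minute 116.
That is 4 disjoint pieces.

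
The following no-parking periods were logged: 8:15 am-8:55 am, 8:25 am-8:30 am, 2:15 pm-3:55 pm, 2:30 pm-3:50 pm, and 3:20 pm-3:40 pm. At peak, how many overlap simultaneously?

3

At 3:20 pm, 3 of the intervals are simultaneously active.
No point has more.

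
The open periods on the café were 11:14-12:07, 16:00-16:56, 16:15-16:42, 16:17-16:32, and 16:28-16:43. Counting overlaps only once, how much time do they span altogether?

Merged: 11:14-12:07, 16:00-16:56.
Lengths: 53 min + 56 min = 1 h 49 min.

1 h 49 min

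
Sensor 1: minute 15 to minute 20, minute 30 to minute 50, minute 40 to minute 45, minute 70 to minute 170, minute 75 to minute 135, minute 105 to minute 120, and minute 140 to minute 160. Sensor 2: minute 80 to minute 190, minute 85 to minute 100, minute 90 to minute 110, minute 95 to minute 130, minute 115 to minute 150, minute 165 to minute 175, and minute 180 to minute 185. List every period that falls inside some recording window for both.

minute 80 to minute 170

Merge the first list: minute 15 to minute 20, minute 30 to minute 50, minute 70 to minute 170.
Merge the second list: minute 80 to minute 190.
minute 15 to minute 20: no overlap with the second set.
minute 30 to minute 50: no overlap with the second set.
minute 70 to minute 170 meets the second set on minute 80 to minute 170.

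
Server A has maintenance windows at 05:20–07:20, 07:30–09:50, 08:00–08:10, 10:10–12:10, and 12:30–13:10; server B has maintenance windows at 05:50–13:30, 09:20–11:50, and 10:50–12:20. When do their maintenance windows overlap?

Merge the first list: 05:20–07:20, 07:30–09:50, 10:10–12:10, 12:30–13:10.
Merge the second list: 05:50–13:30.
05:20–07:20 overlaps B on 05:50–07:20.
07:30–09:50 overlaps B on 07:30–09:50.
10:10–12:10 overlaps B on 10:10–12:10.
12:30–13:10 overlaps B on 12:30–13:10.

05:50–07:20, 07:30–09:50, 10:10–12:10, 12:30–13:10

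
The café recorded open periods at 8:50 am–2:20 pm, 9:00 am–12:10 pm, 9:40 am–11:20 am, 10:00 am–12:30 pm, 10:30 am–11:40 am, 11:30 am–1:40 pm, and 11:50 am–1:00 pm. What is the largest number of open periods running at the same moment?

5

Walk the sorted start/end points keeping a running depth.
The depth first hits 5 at 10:30 am.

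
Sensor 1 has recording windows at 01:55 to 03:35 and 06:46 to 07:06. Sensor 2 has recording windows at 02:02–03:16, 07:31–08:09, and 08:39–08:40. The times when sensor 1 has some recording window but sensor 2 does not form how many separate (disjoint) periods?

3

A \ B = 01:55–02:02, 03:16–03:35, 06:46–07:06.
That is 3 disjoint pieces.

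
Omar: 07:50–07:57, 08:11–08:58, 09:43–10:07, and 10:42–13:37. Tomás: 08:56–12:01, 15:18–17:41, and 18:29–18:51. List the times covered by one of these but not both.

Only in the first: 07:50–07:57, 08:11–08:56, 12:01–13:37.
Only in the second: 08:58–09:43, 10:07–10:42, 15:18–17:41, 18:29–18:51.
Together these are the periods covered by exactly one.

07:50–07:57, 08:11–08:56, 08:58–09:43, 10:07–10:42, 12:01–13:37, 15:18–17:41, 18:29–18:51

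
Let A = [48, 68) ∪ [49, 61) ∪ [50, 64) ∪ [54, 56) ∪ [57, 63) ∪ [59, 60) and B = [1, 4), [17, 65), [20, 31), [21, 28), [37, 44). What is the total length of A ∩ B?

17

A, merged: [48, 68).
B, merged: [1, 4), [17, 65).
A ∩ B = [48, 65).
Total: 17.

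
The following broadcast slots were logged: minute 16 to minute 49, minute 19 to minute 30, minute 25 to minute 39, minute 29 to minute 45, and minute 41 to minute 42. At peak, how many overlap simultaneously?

4

At minute 29, 4 of the intervals are simultaneously active.
No point has more.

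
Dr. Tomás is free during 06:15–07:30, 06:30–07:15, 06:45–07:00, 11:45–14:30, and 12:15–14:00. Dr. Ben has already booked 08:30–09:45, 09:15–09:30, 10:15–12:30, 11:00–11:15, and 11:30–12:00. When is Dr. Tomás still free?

06:15-07:30, 12:30-14:30

A, merged: 06:15-07:30, 11:45-14:30.
B, merged: 08:30-09:45, 10:15-12:30.
06:15-07:30: nothing removed.
11:45-14:30 \ B = 12:30-14:30.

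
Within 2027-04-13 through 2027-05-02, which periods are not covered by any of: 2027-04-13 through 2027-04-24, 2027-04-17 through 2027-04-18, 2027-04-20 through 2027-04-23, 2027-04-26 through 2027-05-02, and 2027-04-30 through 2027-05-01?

The merged coverage is 2027-04-13 through 2027-04-24, 2027-04-26 through 2027-05-02.
Gaps within 2027-04-13 through 2027-05-02: 2027-04-25 through 2027-04-25.

2027-04-25 through 2027-04-25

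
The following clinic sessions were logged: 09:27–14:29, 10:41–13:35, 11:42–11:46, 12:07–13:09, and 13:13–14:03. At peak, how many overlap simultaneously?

At 11:42, 3 of the intervals are simultaneously active.
No point has more.

3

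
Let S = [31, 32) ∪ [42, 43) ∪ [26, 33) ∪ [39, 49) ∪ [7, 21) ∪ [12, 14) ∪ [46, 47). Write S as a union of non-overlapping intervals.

Sort by start: [7, 21), [12, 14), [26, 33), [31, 32), [39, 49), [42, 43), [46, 47).
[12, 14) overlaps/touches [7, 21) → extend to [7, 21).
[26, 33) is disjoint → start new block.
[31, 32) overlaps/touches [26, 33) → extend to [26, 33).
[39, 49) is disjoint → start new block.
[42, 43) overlaps/touches [39, 49) → extend to [39, 49).
[46, 47) overlaps/touches [39, 49) → extend to [39, 49).

[7, 21) ∪ [26, 33) ∪ [39, 49)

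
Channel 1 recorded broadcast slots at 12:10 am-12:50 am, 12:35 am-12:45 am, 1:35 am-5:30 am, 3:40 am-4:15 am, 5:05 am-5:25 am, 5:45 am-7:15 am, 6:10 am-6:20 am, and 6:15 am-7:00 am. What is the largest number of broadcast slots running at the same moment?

Walk the sorted start/end points keeping a running depth.
The depth first hits 3 at 6:15 am.

3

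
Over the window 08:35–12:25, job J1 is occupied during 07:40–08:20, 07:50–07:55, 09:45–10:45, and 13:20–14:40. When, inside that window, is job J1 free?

08:35–09:45, 10:45–12:25

After merging, the occupied span is 07:40–08:20, 09:45–10:45, 13:20–14:40.
Complement within 08:35–12:25: 08:35–09:45, 10:45–12:25.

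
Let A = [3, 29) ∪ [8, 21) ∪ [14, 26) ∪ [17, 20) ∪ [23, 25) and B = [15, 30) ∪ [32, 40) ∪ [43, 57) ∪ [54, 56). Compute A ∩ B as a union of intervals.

Merge the first list: [3, 29).
Merge the second list: [15, 30), [32, 40), [43, 57).
[3, 29) meets the second set on [15, 29).

[15, 29)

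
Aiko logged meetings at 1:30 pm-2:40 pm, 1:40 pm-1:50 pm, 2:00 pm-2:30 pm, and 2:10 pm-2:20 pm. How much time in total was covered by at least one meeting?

Merged: 1:30 pm–2:40 pm.
Length: 1 h 10 min.

1 h 10 min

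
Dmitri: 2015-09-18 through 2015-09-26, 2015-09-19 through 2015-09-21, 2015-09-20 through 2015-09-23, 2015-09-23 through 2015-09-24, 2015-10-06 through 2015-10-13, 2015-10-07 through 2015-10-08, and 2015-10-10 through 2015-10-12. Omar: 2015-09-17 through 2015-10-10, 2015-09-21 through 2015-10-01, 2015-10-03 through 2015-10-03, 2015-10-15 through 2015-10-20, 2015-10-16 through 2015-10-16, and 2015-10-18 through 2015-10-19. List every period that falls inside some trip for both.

2015-09-18 through 2015-09-26, 2015-10-06 through 2015-10-10

First set merges to 2015-09-18 through 2015-09-26, 2015-10-06 through 2015-10-13.
Second set merges to 2015-09-17 through 2015-10-10, 2015-10-15 through 2015-10-20.
2015-09-18 through 2015-09-26 overlaps B on 2015-09-18 through 2015-09-26.
2015-10-06 through 2015-10-13 overlaps B on 2015-10-06 through 2015-10-10.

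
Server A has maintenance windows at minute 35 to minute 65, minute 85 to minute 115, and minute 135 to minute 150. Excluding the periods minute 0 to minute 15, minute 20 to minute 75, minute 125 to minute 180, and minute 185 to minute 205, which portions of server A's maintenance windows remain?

minute 85 to minute 115

minute 35 to minute 65: fully covered by B → removed.
minute 85 to minute 115: no B overlap → unchanged.
minute 135 to minute 150: fully covered by B → removed.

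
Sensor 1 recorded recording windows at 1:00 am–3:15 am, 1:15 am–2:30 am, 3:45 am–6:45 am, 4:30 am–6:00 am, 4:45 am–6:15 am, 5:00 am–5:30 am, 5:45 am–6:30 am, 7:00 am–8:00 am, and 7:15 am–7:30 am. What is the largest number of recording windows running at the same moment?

Walk the sorted start/end points keeping a running depth.
The depth first hits 4 at 5:00 am.

4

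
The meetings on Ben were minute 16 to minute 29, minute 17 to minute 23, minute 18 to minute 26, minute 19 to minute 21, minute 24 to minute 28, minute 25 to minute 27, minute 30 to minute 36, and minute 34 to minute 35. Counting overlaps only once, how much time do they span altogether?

19 minutes

Merged: minute 16 to minute 29, minute 30 to minute 36.
Lengths: 13 minutes + 6 minutes = 19 minutes.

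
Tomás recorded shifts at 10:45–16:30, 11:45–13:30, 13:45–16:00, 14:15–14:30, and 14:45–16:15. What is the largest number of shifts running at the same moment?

3

Walk the sorted start/end points keeping a running depth.
The depth first hits 3 at 14:15.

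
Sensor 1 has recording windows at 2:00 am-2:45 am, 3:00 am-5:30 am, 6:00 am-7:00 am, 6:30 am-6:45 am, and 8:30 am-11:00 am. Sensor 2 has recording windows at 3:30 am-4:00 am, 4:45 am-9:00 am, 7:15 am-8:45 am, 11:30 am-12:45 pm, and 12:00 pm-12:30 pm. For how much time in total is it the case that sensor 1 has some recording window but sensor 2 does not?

4 h

Merge the first list: 2:00 am–2:45 am, 3:00 am–5:30 am, 6:00 am–7:00 am, 8:30 am–11:00 am.
Merge the second list: 3:30 am–4:00 am, 4:45 am–9:00 am, 11:30 am–12:45 pm.
A \ B = 2:00 am–2:45 am, 3:00 am–3:30 am, 4:00 am–4:45 am, 9:00 am–11:00 am.
Total: 45 min + 30 min + 45 min + 2 h = 4 h.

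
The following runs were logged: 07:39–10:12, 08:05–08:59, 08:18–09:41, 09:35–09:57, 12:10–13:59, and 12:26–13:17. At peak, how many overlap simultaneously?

Sweep endpoints in order; track running count of active intervals.
Peak of 3 reached at 08:18.

3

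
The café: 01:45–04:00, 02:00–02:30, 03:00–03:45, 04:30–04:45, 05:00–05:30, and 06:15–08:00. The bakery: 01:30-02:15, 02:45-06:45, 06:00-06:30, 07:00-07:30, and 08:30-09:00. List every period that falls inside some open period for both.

A, merged: 01:45–04:00, 04:30–04:45, 05:00–05:30, 06:15–08:00.
B, merged: 01:30–02:15, 02:45–06:45, 07:00–07:30, 08:30–09:00.
01:45–04:00 ∩ B → 01:45–02:15, 02:45–04:00.
04:30–04:45 ∩ B → 04:30–04:45.
05:00–05:30 ∩ B → 05:00–05:30.
06:15–08:00 ∩ B → 06:15–06:45, 07:00–07:30.

01:45–02:15, 02:45–04:00, 04:30–04:45, 05:00–05:30, 06:15–06:45, 07:00–07:30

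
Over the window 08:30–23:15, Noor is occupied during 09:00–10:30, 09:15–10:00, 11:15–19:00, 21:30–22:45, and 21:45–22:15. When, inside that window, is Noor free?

08:30-09:00, 10:30-11:15, 19:00-21:30, 22:45-23:15

Covered (merged): 09:00-10:30, 11:15-19:00, 21:30-22:45.
Uncovered inside 08:30-23:15: 08:30-09:00, 10:30-11:15, 19:00-21:30, 22:45-23:15.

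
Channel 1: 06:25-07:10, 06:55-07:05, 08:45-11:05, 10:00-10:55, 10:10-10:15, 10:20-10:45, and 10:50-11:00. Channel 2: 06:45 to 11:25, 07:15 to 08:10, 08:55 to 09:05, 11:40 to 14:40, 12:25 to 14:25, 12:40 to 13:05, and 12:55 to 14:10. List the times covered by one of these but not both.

Merge the first list: 06:25–07:10, 08:45–11:05.
Merge the second list: 06:45–11:25, 11:40–14:40.
A but not B: 06:25–06:45.
B but not A: 07:10–08:45, 11:05–11:25, 11:40–14:40.
Combining gives A △ B.

06:25–06:45, 07:10–08:45, 11:05–11:25, 11:40–14:40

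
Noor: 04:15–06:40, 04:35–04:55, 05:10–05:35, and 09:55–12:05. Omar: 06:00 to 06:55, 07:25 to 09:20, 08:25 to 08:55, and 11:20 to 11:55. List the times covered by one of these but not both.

Merge the first list: 04:15-06:40, 09:55-12:05.
Merge the second list: 06:00-06:55, 07:25-09:20, 11:20-11:55.
Only in the first: 04:15-06:00, 09:55-11:20, 11:55-12:05.
Only in the second: 06:40-06:55, 07:25-09:20.
Together these are the periods covered by exactly one.

04:15-06:00, 06:40-06:55, 07:25-09:20, 09:55-11:20, 11:55-12:05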